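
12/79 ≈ 0.152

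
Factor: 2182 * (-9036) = -1 * 2^3 * 3^2 * 251^1 * 1091^1 = -19716552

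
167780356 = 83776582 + 84003774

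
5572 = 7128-1556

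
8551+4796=13347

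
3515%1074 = 293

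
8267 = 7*1181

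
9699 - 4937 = 4762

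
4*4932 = 19728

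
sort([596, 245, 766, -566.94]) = [-566.94, 245, 596, 766]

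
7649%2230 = 959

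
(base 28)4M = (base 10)134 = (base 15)8E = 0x86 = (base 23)5J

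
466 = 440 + 26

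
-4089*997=-4076733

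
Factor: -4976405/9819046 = -1*2^(-1)*5^1*7^1*142183^1*4909523^(-1)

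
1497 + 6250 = 7747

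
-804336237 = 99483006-903819243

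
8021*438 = 3513198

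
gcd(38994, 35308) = 194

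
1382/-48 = -691/24 ≈ -28.79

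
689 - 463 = 226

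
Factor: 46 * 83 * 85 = 2^1 * 5^1 * 17^1 * 23^1 * 83^1 = 324530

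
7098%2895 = 1308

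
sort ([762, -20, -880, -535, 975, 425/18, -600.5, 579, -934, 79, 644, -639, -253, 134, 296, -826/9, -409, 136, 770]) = [-934, -880, -639, -600.5, -535, -409, -253, -826/9, -20, 425/18, 79, 134, 136, 296, 579, 644, 762, 770, 975]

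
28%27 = 1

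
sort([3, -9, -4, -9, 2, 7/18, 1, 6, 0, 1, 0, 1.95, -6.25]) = [-9, -9, -6.25, -4, 0, 0, 7/18, 1, 1, 1.95, 2, 3, 6]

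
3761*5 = 18805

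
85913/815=105 + 338/815 ≈ 105.41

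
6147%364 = 323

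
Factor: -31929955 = -1*5^1*149^1*42859^1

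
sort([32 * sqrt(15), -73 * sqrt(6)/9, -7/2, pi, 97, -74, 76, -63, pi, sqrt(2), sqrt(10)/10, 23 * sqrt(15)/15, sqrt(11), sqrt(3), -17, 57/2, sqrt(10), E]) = [-74, -63, -73 * sqrt(6)/9, -17, -7/2, sqrt(10)/10, sqrt(2), sqrt(3), E, pi, pi, sqrt(10), sqrt(11), 23 * sqrt(15)/15, 57/2, 76, 97, 32 * sqrt(15)]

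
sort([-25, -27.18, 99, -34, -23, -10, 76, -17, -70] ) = [-70, -34, -27.18, -25, -23, -17, -10, 76, 99] 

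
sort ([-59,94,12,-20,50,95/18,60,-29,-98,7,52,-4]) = [-98,-59,-29,-20,-4,95/18,7,12,50,52,60,94]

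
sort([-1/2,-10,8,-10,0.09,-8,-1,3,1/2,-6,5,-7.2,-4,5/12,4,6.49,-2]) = [-10,-10,-8,-7.2,-6,-4,-2,-1,-1/2,0.09,5/12,1/2,3,4,5,6.49,8]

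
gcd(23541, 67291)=7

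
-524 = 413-937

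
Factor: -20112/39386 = -1*2^3*3^1*47^(-1) = -24/47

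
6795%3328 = 139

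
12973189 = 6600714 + 6372475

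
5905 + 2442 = 8347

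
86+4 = 90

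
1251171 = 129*9699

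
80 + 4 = 84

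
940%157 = 155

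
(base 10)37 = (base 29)18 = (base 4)211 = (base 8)45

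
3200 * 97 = 310400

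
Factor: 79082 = 2^1 * 39541^1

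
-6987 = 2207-9194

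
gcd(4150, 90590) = 10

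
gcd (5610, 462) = 66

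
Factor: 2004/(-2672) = -1 * 2^(-2) * 3^1 = -3/4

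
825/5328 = 275/1776 ≈ 0.155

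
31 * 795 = 24645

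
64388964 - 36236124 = 28152840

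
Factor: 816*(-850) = -1*2^5*3^1*5^2*17^2 = -693600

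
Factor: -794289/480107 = -1*3^1*264763^1*480107^(-1)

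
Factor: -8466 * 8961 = -1 * 2^1 * 3^2 * 17^1 * 29^1 * 83^1 * 103^1 = -75863826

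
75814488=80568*941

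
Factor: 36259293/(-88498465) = -1*3^1*5^(-1)*7^1*11^(-1)*23^1*41^1*1831^1*1609063^(-1)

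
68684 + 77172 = 145856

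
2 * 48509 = 97018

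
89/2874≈0.0310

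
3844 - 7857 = -4013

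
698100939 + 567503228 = 1265604167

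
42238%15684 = 10870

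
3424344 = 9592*357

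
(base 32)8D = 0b100001101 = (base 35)7O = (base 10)269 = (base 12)1A5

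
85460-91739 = -6279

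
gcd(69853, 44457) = 7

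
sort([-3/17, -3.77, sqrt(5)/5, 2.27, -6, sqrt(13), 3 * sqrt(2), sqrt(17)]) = [-6, -3.77, -3/17, sqrt(5)/5, 2.27, sqrt(13), sqrt(17), 3 * sqrt(2)]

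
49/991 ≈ 0.0494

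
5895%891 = 549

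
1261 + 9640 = 10901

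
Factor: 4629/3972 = 2^(-2) * 331^(-1) * 1543^1 = 1543/1324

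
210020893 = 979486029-769465136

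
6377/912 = 6 + 905/912 ≈ 6.99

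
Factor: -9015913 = -1*9015913^1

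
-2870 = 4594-7464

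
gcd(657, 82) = 1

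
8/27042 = 4/13521 ≈ 0.000296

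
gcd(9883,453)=1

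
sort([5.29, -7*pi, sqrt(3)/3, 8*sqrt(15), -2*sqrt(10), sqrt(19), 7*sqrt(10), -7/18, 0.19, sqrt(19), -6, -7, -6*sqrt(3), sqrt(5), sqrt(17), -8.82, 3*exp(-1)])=[-7*pi, -6*sqrt(3), -8.82, -7, -2*sqrt(10), -6, -7/18, 0.19, sqrt(3)/3, 3*exp(-1), sqrt(5), sqrt(17), sqrt(19), sqrt(19), 5.29, 7*sqrt(10), 8*sqrt(15)]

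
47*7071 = 332337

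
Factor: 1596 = 2^2 * 3^1 * 7^1 * 19^1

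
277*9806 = 2716262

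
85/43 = 1 + 42/43 ≈ 1.98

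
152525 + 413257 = 565782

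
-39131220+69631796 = 30500576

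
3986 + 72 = 4058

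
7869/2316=3+307/772 ≈ 3.40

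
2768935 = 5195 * 533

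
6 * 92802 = 556812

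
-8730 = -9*970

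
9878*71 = 701338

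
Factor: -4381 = -1 * 13^1 * 337^1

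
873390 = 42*20795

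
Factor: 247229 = 247229^1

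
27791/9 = 3087 + 8/9 ≈ 3087.89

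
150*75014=11252100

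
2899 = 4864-1965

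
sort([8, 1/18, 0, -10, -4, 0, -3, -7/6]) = [-10, -4, -3, -7/6, 0, 0, 1/18, 8]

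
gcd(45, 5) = 5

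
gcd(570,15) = 15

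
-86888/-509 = 170 + 358/509 ≈ 170.70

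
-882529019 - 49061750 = -931590769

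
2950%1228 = 494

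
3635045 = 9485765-5850720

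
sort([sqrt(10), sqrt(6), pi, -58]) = [-58, sqrt(6), pi, sqrt(10)]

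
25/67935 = 5/13587 ≈ 0.000368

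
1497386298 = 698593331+798792967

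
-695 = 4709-5404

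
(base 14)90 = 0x7e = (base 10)126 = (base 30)46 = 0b1111110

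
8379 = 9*931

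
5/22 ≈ 0.227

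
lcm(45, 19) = 855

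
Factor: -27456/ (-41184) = 2^1 * 3^ (-1) = 2/3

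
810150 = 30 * 27005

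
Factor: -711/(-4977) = 7^(-1) = 1/7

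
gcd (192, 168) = 24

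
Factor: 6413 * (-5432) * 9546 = -1 * 2^4 * 3^1 * 7^1 * 11^2 * 37^1 * 43^1 * 53^1 * 97^1 = -332538881136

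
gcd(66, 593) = 1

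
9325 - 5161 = 4164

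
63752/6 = 31876/3 ≈ 10625.33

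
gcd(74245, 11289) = 1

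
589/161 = 3 + 106/161≈3.66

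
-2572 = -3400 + 828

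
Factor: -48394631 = -1 * 17^1 * 37^1 * 47^1 * 1637^1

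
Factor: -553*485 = -1*5^1*7^1*79^1*97^1 = -268205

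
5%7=5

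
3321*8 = 26568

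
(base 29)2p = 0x53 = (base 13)65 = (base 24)3b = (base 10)83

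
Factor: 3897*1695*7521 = 3^4*5^1*23^1*109^1*113^1*433^1 = 49679326215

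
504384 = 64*7881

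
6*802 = 4812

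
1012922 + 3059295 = 4072217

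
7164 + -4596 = 2568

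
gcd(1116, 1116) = 1116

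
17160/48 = 715/2 = 357.50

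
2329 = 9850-7521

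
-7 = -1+-6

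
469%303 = 166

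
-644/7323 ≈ -0.0879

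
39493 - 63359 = -23866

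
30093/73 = 412 + 17/73 ≈ 412.23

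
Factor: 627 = 3^1*11^1*19^1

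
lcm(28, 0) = 0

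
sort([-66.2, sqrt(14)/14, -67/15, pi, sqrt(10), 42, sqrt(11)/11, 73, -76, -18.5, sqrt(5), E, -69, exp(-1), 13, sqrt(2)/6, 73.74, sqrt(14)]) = [-76, -69, -66.2, -18.5, -67/15, sqrt(2)/6, sqrt(14)/14, sqrt(11)/11, exp(-1), sqrt(5), E, pi, sqrt(10), sqrt(14), 13, 42, 73, 73.74]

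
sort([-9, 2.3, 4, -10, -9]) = [-10, -9, -9, 2.3, 4]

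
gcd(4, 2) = 2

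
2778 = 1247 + 1531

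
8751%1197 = 372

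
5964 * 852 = 5081328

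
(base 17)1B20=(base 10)8126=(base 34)710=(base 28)AA6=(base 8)17676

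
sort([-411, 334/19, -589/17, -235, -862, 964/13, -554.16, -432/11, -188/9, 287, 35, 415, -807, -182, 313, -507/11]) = [-862, -807, -554.16, -411, -235, -182, -507/11, -432/11, -589/17, -188/9, 334/19, 35, 964/13, 287, 313, 415]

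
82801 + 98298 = 181099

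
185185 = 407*455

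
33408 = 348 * 96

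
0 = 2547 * 0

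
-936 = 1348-2284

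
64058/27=2372 + 14/27 ≈ 2372.52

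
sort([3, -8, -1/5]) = [-8, -1/5, 3]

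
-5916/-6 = 986 = 986.00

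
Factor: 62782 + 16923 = 5^1*19^1*839^1 = 79705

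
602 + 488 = 1090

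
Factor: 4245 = 3^1*5^1*283^1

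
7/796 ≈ 0.00879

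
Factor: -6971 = -1 * 6971^1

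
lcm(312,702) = 2808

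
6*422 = 2532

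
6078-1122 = 4956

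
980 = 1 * 980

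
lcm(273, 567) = 7371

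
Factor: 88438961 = 13^1 * 6802997^1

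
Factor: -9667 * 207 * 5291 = -1 * 3^2 * 7^1 * 11^1 * 13^1 * 23^1 * 37^1 * 1381^1 = -10587656079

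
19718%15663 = 4055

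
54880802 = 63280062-8399260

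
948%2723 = 948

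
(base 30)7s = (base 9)284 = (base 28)8e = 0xee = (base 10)238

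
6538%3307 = 3231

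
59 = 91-32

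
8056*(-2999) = -24159944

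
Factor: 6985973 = 6985973^1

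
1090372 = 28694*38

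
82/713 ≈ 0.115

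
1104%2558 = 1104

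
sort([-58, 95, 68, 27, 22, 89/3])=[-58, 22, 27, 89/3, 68, 95]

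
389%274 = 115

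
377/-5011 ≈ -0.0752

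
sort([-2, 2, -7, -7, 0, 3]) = [-7, -7, -2, 0, 2, 3]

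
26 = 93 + -67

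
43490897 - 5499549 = 37991348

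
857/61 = 14 + 3/61 ≈ 14.05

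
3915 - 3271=644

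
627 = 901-274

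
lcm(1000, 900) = 9000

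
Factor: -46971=-1*3^2*17^1*307^1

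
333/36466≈0.00913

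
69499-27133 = 42366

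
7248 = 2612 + 4636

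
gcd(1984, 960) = 64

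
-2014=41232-43246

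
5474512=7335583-1861071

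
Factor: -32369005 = -1*5^1*6473801^1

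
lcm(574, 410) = 2870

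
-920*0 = 0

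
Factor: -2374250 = -1 * 2^1 * 5^3 * 9497^1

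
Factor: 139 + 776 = 3^1*5^1*61^1 = 915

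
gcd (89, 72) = 1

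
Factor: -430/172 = -1*2^(-1)*5^1 = -5/2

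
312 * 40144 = 12524928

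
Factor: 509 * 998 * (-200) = -1 * 2^4 * 5^2 * 499^1 * 509^1 = -101596400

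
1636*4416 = 7224576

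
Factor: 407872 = 2^6*6373^1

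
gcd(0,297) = 297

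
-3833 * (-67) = 256811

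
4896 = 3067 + 1829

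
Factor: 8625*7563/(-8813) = -1*3^2*5^3*7^(-1)*23^1*1259^(-1)*2521^1 = -65230875/8813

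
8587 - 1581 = 7006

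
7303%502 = 275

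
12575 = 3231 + 9344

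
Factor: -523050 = -1*2^1*3^1*5^2*11^1*317^1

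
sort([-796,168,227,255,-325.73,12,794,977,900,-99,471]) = [-796,-325.73,-99,12,168,227,255,471,794,900,977]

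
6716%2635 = 1446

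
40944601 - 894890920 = -853946319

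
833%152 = 73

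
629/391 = 37/23 ≈ 1.61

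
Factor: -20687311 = -1 * 20687311^1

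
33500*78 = 2613000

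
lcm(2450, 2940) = 14700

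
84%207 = 84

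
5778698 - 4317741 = 1460957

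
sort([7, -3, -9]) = [-9, -3, 7]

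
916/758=458/379 ≈ 1.21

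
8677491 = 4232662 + 4444829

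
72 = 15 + 57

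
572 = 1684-1112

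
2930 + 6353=9283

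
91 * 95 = 8645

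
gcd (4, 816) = 4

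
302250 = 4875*62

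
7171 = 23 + 7148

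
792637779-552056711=240581068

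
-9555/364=-105/4=-26.25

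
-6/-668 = 3/334≈0.00898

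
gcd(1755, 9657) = 9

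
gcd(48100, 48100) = 48100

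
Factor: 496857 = 3^1*29^1*5711^1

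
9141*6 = 54846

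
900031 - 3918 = 896113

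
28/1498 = 2/107 ≈ 0.0187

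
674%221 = 11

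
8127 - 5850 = 2277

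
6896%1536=752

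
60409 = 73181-12772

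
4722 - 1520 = 3202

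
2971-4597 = -1626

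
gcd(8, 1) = 1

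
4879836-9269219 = -4389383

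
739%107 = 97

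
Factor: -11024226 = -1*2^1*3^2*47^1*83^1*157^1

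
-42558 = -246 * 173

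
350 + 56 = 406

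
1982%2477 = 1982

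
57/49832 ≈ 0.00114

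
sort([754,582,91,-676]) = [-676,91,582,754]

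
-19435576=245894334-265329910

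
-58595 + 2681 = -55914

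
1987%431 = 263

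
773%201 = 170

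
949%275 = 124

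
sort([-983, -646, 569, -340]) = [-983, -646, -340, 569]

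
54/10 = 5 + 2/5 = 5.40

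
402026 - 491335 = -89309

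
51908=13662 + 38246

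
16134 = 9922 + 6212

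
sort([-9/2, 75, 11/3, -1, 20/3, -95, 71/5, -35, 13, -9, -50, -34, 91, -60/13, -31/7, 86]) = [-95, -50, -35, -34, -9, -60/13, -9/2, -31/7, -1, 11/3, 20/3, 13, 71/5, 75, 86, 91]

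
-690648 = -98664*7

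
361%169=23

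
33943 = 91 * 373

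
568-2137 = -1569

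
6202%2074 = 2054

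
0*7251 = 0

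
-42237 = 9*(-4693)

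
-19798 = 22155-41953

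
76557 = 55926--20631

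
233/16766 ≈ 0.0139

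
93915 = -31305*(-3)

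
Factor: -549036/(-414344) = 2^(-1) * 3^2 * 7^(-3) * 101^1 = 909/686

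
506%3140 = 506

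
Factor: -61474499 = -1*17^1*3616147^1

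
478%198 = 82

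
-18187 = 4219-22406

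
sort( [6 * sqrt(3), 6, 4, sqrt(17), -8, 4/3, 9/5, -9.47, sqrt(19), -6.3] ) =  [-9.47, -8, -6.3, 4/3, 9/5, 4, sqrt(17), sqrt(19), 6, 6 * sqrt(3)] 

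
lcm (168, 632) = 13272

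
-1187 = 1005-2192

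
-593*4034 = -2392162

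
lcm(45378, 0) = 0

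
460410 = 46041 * 10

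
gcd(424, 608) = 8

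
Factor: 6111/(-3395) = -1*3^2*5^(-1) = -9/5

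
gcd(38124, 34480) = 4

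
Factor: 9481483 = 11^1 * 563^1 * 1531^1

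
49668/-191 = -260-8/191 ≈ -260.04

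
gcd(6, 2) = 2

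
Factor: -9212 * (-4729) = 2^2 * 7^2 * 47^1 * 4729^1 = 43563548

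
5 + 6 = 11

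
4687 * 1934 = 9064658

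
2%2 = 0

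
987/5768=141/824≈0.171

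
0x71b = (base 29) 24l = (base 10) 1819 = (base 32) 1or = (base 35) 1gy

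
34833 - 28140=6693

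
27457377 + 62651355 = 90108732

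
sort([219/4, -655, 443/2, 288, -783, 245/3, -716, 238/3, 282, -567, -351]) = [-783, -716, -655, -567, -351, 219/4, 238/3, 245/3, 443/2, 282, 288]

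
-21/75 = -7/25 = -0.28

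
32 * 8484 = 271488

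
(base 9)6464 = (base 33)4c4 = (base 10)4756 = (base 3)20112011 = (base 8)11224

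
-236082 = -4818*49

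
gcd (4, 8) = 4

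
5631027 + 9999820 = 15630847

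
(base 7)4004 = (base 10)1376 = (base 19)3f8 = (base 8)2540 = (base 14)704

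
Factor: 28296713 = 67^1 * 422339^1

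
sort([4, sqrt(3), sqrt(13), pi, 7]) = [sqrt(3), pi, sqrt(13), 4, 7]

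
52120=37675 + 14445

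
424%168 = 88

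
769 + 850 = 1619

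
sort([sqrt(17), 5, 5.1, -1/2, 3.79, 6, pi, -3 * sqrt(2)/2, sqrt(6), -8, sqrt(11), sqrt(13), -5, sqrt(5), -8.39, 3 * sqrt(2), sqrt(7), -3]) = [-8.39, -8, -5, -3, -3 * sqrt(2)/2, -1/2, sqrt(5), sqrt(6), sqrt(7), pi, sqrt(11), sqrt(13), 3.79, sqrt(17), 3 * sqrt(2), 5, 5.1, 6]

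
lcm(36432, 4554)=36432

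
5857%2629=599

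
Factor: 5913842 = 2^1*11^1*268811^1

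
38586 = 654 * 59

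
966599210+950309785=1916908995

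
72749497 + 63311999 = 136061496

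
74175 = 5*14835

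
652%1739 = 652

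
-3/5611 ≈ -0.000535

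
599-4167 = -3568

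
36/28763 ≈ 0.00125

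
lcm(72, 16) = 144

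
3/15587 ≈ 0.000192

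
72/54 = 4/3≈1.33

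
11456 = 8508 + 2948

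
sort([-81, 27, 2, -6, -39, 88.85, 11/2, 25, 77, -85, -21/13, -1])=[-85, -81, -39, -6, -21/13, -1, 2, 11/2, 25, 27, 77, 88.85]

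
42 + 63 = 105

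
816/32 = 25+1/2 = 25.50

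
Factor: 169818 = 2^1 * 3^1 * 11^1 * 31^1 * 83^1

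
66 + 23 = 89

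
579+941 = 1520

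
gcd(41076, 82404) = 252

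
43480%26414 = 17066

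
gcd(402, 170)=2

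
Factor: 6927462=2^1*3^2*23^1*29^1*577^1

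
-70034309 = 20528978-90563287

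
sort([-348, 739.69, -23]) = [-348, -23, 739.69]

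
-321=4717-5038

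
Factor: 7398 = 2^1*3^3*137^1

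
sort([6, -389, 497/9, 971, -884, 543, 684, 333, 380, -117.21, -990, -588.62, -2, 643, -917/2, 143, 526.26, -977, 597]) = [-990, -977, -884, -588.62, -917/2, -389, -117.21, -2, 6, 497/9, 143, 333, 380, 526.26, 543, 597, 643, 684, 971]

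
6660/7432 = 1665/1858 ≈ 0.896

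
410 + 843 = 1253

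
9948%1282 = 974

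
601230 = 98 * 6135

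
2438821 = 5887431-3448610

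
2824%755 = 559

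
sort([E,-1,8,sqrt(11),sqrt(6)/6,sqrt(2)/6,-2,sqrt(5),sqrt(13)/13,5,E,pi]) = [-2,-1,sqrt(2)/6,sqrt(13)/13,sqrt(6)/6,sqrt(5),E,E,pi,sqrt(11),5,8]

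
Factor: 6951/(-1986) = -1*2^(-1)*7^1 = -7/2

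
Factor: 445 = 5^1 * 89^1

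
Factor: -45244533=-1*3^1*15081511^1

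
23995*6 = 143970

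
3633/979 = 3+696/979 ≈ 3.71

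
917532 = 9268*99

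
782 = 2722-1940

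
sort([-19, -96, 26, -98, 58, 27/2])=[-98, -96, -19, 27/2, 26, 58]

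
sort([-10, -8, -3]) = [-10, -8, -3]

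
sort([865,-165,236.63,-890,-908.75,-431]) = [-908.75,-890,-431,-165,236.63,865]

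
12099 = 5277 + 6822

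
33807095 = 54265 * 623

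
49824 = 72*692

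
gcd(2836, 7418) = 2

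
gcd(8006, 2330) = 2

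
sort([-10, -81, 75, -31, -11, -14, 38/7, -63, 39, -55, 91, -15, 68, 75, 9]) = [-81, -63, -55, -31, -15, -14, -11, -10, 38/7, 9, 39, 68, 75, 75, 91]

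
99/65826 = 11/7314 ≈ 0.00150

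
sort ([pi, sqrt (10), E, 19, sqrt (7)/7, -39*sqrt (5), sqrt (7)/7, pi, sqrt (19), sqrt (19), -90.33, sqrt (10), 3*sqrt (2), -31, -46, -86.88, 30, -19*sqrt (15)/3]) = [-90.33, -39*sqrt (5), -86.88, -46, -31, -19*sqrt (15)/3, sqrt (7)/7, sqrt (7)/7, E, pi, pi, sqrt (10), sqrt (10), 3*sqrt (2), sqrt (19), sqrt (19), 19, 30]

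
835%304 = 227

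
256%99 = 58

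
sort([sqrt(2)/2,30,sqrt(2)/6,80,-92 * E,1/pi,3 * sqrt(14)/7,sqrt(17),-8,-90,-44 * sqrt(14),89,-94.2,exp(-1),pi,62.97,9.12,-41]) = [-92 * E,-44 * sqrt(14),-94.2,-90,-41,-8,sqrt(2)/6,1/pi,exp(-1),sqrt(2)/2,3 * sqrt(14)/7,pi,sqrt(17),9.12,30,62.97,80,89]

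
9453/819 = 11 + 148/273 ≈ 11.54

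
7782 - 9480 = -1698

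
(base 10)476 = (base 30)fq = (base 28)h0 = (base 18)188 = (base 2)111011100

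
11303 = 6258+5045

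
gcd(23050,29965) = 2305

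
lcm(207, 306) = 7038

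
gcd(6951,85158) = 3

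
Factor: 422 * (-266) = -1 * 2^2 * 7^1 * 19^1 * 211^1 = -112252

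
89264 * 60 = 5355840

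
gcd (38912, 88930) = 2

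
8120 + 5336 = 13456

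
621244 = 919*676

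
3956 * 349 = 1380644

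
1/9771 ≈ 0.000102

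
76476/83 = 921 + 33/83 ≈ 921.40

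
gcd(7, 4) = 1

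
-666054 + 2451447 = 1785393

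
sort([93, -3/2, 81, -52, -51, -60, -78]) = [-78, -60, -52, -51, -3/2, 81, 93]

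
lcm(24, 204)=408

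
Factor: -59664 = -1*2^4*3^1*11^1*113^1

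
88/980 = 22/245 ≈ 0.0898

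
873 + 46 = 919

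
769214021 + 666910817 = 1436124838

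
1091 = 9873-8782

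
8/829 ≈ 0.00965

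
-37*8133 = -300921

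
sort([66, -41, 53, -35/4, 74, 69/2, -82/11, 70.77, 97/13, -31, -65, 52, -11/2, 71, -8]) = [-65, -41, -31, -35/4, -8, -82/11, -11/2, 97/13, 69/2, 52, 53, 66, 70.77, 71, 74]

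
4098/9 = 455 + 1/3 ≈ 455.33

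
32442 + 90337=122779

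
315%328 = 315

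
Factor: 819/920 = 2^(-3)*3^2*5^(-1)*7^1*13^1*23^(-1)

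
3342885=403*8295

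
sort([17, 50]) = [17, 50]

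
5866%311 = 268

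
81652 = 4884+76768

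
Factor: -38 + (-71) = -1 * 109^1 = -109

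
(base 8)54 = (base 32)1c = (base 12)38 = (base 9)48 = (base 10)44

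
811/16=50 + 11/16 ≈ 50.69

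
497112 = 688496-191384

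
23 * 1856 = 42688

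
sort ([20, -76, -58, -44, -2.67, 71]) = [-76, -58, -44, -2.67, 20, 71]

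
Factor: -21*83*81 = -1*3^5*7^1*83^1 = -141183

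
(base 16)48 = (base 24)30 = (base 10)72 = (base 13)57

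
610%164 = 118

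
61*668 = 40748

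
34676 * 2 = 69352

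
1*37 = 37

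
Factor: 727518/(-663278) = -1*3^1*7^(-1)*59^(-1)*151^1 = -453/413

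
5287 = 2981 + 2306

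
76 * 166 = 12616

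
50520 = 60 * 842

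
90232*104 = 9384128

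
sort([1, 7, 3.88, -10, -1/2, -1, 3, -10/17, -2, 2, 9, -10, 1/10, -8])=[-10, -10, -8, -2, -1, -10/17, -1/2, 1/10, 1, 2, 3, 3.88, 7, 9]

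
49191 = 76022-26831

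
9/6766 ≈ 0.00133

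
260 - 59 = 201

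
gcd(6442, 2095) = 1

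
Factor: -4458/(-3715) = 2^1*3^1*5^(-1) = 6/5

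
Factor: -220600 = -1*2^3*5^2*1103^1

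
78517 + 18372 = 96889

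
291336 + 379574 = 670910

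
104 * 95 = 9880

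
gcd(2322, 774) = 774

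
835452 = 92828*9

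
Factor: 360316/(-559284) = -1 * 3^(-1) * 223^(-1) * 431^1 = -431/669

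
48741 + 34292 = 83033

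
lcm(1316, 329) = 1316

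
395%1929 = 395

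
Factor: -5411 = -1 * 7^1 * 773^1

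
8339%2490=869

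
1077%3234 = 1077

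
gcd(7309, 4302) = 1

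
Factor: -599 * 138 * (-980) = 2^3 * 3^1 * 5^1 * 7^2 * 23^1 * 599^1 = 81008760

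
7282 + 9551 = 16833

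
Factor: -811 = -1 * 811^1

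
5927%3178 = 2749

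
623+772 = 1395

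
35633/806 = 2741/62 ≈ 44.21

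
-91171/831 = -109-592/831 ≈ -109.71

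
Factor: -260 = -1*2^2*5^1*13^1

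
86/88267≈0.000974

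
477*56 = 26712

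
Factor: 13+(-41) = -1 * 2^2 * 7^1 = -28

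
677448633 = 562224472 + 115224161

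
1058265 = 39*27135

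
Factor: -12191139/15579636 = -1*2^(-2)*3^1*307^(-1)*4229^(-1)*1354571^1 = -4063713/5193212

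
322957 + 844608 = 1167565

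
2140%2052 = 88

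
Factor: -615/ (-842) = 2^ (-1)*3^1*5^1*41^1*421^ (-1)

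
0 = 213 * 0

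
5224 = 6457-1233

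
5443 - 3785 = 1658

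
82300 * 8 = 658400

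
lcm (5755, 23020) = 23020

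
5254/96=2627/48 ≈ 54.73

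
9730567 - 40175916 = -30445349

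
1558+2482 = 4040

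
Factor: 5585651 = 83^1 * 173^1 * 389^1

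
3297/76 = 43 + 29/76 ≈ 43.38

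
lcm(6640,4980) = 19920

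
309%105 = 99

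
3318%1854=1464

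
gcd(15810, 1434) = 6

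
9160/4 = 2290 = 2290.00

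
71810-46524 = 25286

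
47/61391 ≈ 0.000766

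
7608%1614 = 1152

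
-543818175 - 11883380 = -555701555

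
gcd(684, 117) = 9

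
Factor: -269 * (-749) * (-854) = -1 * 2^1 * 7^2 * 61^1 * 107^1 * 269^1 = -172064774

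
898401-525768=372633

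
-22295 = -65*343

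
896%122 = 42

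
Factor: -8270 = -1*2^1*5^1*827^1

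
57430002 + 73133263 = 130563265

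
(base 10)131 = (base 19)6h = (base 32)43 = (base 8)203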